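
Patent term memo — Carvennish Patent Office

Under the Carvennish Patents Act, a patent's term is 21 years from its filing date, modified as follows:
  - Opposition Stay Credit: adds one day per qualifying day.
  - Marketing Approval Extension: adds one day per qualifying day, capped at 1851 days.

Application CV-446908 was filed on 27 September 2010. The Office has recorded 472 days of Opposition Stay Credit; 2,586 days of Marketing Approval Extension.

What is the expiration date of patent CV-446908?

Base term: filing date + 21 years → 27 September 2031.
Opposition Stay Credit: +472 days → 11 January 2033.
Marketing Approval Extension: 2586 days claimed exceeds the 1851-day cap, so +1851 days → 5 February 2038.

2038-02-05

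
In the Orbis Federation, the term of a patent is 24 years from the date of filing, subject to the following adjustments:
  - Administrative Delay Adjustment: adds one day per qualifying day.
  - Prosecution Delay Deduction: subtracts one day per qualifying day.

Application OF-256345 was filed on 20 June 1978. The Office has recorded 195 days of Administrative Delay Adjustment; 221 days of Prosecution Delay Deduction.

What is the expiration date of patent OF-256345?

2002-05-25

Base term: filing date + 24 years → 20 June 2002.
Administrative Delay Adjustment: +195 days → 1 January 2003.
Prosecution Delay Deduction: −221 days → 25 May 2002.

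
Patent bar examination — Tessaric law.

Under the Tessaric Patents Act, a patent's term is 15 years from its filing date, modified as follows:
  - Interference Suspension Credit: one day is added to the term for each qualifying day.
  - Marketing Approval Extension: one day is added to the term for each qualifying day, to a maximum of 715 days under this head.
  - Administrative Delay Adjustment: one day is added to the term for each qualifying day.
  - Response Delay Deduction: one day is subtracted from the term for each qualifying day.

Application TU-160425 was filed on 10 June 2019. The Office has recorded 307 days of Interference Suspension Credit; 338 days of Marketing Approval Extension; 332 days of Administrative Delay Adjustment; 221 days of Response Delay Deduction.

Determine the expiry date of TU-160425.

Base term: filing date + 15 years → 10 June 2034.
Interference Suspension Credit: +307 days → 13 April 2035.
Marketing Approval Extension: 338 days (within the 715-day cap) → +338 days → 16 March 2036.
Administrative Delay Adjustment: +332 days → 11 February 2037.
Response Delay Deduction: −221 days → 5 July 2036.

July 5, 2036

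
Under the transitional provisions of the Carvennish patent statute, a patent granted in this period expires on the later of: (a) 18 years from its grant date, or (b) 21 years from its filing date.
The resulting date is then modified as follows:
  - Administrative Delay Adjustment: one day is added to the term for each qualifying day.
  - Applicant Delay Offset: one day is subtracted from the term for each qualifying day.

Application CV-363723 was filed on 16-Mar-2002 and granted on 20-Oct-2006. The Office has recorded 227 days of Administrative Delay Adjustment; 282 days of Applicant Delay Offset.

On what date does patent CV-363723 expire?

(a) grant + 18 years → 20 October 2024.
(b) filing + 21 years → 16 March 2023.
Later of the two: 20 October 2024.
Administrative Delay Adjustment: +227 days → 4 June 2025.
Applicant Delay Offset: −282 days → 26 August 2024.

2024-08-26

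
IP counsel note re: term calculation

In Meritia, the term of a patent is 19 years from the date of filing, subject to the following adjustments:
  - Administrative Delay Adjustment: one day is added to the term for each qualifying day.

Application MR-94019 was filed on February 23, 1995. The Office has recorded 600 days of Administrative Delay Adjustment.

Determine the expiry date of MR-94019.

Base term: filing date + 19 years → 23 February 2014.
Administrative Delay Adjustment: +600 days → 16 October 2015.

October 16, 2015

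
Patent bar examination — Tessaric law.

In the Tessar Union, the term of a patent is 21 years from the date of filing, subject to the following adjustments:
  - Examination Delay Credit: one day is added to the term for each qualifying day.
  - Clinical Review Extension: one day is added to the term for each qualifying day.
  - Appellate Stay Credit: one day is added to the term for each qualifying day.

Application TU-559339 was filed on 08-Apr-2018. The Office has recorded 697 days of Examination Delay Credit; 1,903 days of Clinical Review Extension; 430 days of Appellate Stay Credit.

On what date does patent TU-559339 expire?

July 25, 2047

Base term: filing date + 21 years → 8 April 2039.
Examination Delay Credit: +697 days → 5 March 2041.
Clinical Review Extension: +1903 days → 21 May 2046.
Appellate Stay Credit: +430 days → 25 July 2047.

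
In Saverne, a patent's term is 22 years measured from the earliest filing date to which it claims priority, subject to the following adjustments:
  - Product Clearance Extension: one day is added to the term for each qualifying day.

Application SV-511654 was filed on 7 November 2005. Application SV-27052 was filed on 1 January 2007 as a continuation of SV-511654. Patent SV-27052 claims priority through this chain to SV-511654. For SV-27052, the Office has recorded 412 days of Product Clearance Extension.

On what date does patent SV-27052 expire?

2028-12-23

Earliest priority filing: 7 November 2005.
Base term: 7 November 2005 + 22 years → 7 November 2027.
Product Clearance Extension: +412 days → 23 December 2028.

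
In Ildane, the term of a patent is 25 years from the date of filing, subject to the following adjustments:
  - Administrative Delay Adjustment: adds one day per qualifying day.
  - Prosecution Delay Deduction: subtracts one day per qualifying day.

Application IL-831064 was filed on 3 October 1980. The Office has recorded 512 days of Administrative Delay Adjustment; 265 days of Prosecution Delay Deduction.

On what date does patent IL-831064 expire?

Base term: filing date + 25 years → 3 October 2005.
Administrative Delay Adjustment: +512 days → 27 February 2007.
Prosecution Delay Deduction: −265 days → 7 June 2006.

June 7, 2006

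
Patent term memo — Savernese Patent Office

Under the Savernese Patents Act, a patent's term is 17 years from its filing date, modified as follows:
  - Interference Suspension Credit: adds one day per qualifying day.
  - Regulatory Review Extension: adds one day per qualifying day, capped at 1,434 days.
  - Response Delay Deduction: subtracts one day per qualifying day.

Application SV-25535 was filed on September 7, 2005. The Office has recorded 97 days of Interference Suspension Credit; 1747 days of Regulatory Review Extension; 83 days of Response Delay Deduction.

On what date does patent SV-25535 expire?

Base term: filing date + 17 years → 7 September 2022.
Interference Suspension Credit: +97 days → 13 December 2022.
Regulatory Review Extension: 1747 days claimed exceeds the 1434-day cap, so +1434 days → 16 November 2026.
Response Delay Deduction: −83 days → 25 August 2026.

2026-08-25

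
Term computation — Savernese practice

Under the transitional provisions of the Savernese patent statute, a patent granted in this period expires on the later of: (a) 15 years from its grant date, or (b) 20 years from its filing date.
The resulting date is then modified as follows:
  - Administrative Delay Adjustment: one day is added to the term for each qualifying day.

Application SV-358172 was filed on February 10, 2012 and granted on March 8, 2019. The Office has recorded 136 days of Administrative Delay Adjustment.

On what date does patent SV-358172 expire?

(a) grant + 15 years → 8 March 2034.
(b) filing + 20 years → 10 February 2032.
Later of the two: 8 March 2034.
Administrative Delay Adjustment: +136 days → 22 July 2034.

2034-07-22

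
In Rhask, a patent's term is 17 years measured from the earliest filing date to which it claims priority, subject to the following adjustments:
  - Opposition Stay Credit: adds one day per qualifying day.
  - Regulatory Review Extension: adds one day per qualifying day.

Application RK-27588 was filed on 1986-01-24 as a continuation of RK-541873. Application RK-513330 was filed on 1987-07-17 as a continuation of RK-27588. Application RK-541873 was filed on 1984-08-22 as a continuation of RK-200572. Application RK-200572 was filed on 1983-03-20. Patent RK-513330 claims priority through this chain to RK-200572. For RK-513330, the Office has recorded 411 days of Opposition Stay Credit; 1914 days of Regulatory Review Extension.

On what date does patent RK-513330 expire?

2006-08-01

Earliest priority filing: 20 March 1983.
Base term: 20 March 1983 + 17 years → 20 March 2000.
Opposition Stay Credit: +411 days → 5 May 2001.
Regulatory Review Extension: +1914 days → 1 August 2006.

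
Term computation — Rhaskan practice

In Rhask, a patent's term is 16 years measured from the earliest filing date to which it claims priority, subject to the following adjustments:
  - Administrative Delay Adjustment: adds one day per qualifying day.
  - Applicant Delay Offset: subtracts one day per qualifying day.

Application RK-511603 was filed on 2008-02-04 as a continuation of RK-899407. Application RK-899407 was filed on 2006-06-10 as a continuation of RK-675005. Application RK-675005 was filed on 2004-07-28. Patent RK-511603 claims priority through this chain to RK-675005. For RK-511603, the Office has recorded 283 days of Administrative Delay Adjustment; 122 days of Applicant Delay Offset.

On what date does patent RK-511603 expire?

January 5, 2021

Earliest priority filing: 28 July 2004.
Base term: 28 July 2004 + 16 years → 28 July 2020.
Administrative Delay Adjustment: +283 days → 7 May 2021.
Applicant Delay Offset: −122 days → 5 January 2021.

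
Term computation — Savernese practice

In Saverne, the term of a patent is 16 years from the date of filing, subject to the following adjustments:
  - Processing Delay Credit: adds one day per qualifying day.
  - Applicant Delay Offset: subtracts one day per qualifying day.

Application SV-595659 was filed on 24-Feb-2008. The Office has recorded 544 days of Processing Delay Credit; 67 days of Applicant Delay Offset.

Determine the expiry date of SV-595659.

2025-06-15

Base term: filing date + 16 years → 24 February 2024.
Processing Delay Credit: +544 days → 21 August 2025.
Applicant Delay Offset: −67 days → 15 June 2025.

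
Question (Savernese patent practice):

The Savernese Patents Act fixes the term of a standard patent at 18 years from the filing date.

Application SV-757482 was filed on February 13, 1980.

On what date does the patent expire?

Filing date + 18 years → 13 February 1998.

1998-02-13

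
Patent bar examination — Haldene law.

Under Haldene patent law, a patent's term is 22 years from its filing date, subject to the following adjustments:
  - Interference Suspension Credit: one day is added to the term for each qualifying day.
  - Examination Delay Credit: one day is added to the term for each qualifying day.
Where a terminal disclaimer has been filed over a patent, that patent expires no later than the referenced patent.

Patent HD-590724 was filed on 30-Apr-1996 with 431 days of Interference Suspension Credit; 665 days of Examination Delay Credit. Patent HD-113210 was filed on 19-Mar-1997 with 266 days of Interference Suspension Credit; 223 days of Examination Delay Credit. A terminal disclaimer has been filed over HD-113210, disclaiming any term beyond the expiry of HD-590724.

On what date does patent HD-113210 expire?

2020-07-20

Natural term of HD-113210:
  Base: filing + 22 years → 19 March 2019.
  Interference Suspension Credit: +266 days → 10 December 2019.
  Examination Delay Credit: +223 days → 20 July 2020.
Expiry of referenced patent HD-590724:
  Base: filing + 22 years → 30 April 2018.
  Interference Suspension Credit: +431 days → 5 July 2019.
  Examination Delay Credit: +665 days → 30 April 2021.
Terminal disclaimer: HD-113210 expires on the earlier of 20 July 2020 and 30 April 2021.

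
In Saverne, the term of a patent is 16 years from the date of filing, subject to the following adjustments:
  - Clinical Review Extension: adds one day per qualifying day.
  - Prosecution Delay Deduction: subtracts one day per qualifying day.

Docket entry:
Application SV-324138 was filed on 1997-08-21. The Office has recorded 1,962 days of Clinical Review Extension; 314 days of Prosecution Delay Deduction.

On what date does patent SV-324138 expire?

Base term: filing date + 16 years → 21 August 2013.
Clinical Review Extension: +1962 days → 4 January 2019.
Prosecution Delay Deduction: −314 days → 24 February 2018.

2018-02-24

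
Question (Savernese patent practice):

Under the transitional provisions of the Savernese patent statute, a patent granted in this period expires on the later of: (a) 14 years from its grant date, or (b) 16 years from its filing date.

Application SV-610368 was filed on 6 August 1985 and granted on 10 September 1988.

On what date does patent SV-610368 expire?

(a) grant + 14 years → 10 September 2002.
(b) filing + 16 years → 6 August 2001.
Later of the two: 10 September 2002.

September 10, 2002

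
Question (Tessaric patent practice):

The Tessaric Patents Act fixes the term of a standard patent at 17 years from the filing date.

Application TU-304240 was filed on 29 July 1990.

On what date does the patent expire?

Filing date + 17 years → 29 July 2007.

2007-07-29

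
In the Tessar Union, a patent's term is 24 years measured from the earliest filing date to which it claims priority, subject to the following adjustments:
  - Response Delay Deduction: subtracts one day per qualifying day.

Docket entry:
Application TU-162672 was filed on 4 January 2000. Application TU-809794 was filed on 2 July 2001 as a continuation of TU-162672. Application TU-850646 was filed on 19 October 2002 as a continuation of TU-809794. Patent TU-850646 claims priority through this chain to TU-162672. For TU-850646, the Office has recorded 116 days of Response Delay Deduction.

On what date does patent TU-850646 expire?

September 10, 2023

Earliest priority filing: 4 January 2000.
Base term: 4 January 2000 + 24 years → 4 January 2024.
Response Delay Deduction: −116 days → 10 September 2023.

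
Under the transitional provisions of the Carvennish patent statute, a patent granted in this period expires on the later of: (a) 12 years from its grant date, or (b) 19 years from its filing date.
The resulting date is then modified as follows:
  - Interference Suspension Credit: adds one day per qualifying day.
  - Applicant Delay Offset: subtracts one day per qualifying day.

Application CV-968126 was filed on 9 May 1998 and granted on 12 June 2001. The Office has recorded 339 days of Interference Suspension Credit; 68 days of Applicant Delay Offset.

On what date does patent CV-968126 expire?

2018-02-04

(a) grant + 12 years → 12 June 2013.
(b) filing + 19 years → 9 May 2017.
Later of the two: 9 May 2017.
Interference Suspension Credit: +339 days → 13 April 2018.
Applicant Delay Offset: −68 days → 4 February 2018.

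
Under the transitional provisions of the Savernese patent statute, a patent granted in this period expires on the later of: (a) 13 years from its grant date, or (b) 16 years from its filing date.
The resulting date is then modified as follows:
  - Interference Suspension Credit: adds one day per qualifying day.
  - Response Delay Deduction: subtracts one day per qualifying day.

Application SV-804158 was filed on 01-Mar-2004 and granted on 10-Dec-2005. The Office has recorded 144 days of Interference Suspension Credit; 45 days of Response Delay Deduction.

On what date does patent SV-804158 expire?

2020-06-08

(a) grant + 13 years → 10 December 2018.
(b) filing + 16 years → 1 March 2020.
Later of the two: 1 March 2020.
Interference Suspension Credit: +144 days → 23 July 2020.
Response Delay Deduction: −45 days → 8 June 2020.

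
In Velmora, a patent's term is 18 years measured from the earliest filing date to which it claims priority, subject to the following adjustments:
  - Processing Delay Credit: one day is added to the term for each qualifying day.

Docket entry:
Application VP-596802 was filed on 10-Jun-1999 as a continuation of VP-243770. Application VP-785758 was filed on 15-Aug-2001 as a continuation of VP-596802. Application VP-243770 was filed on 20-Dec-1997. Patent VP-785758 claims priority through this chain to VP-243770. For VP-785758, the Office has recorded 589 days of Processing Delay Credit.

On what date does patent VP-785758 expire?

Earliest priority filing: 20 December 1997.
Base term: 20 December 1997 + 18 years → 20 December 2015.
Processing Delay Credit: +589 days → 31 July 2017.

July 31, 2017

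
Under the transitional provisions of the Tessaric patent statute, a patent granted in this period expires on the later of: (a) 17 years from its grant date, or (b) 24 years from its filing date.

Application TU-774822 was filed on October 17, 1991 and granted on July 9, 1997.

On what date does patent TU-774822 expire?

(a) grant + 17 years → 9 July 2014.
(b) filing + 24 years → 17 October 2015.
Later of the two: 17 October 2015.

October 17, 2015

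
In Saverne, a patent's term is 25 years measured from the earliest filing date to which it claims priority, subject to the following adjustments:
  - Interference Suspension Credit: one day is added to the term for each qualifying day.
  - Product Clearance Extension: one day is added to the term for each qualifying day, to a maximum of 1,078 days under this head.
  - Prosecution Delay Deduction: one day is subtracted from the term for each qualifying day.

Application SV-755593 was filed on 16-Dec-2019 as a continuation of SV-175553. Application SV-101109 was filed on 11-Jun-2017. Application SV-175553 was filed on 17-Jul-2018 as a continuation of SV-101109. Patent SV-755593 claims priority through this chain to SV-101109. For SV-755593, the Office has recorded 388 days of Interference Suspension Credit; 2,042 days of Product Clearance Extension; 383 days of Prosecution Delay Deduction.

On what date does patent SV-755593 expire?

2045-05-29

Earliest priority filing: 11 June 2017.
Base term: 11 June 2017 + 25 years → 11 June 2042.
Interference Suspension Credit: +388 days → 4 July 2043.
Product Clearance Extension: 2042 days claimed exceeds the 1078-day cap, so +1078 days → 16 June 2046.
Prosecution Delay Deduction: −383 days → 29 May 2045.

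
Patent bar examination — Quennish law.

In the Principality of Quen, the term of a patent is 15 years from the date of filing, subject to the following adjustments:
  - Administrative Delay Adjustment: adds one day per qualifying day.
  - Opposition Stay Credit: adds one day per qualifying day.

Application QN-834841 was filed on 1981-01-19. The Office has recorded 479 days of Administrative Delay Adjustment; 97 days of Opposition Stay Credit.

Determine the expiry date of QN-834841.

1997-08-17

Base term: filing date + 15 years → 19 January 1996.
Administrative Delay Adjustment: +479 days → 12 May 1997.
Opposition Stay Credit: +97 days → 17 August 1997.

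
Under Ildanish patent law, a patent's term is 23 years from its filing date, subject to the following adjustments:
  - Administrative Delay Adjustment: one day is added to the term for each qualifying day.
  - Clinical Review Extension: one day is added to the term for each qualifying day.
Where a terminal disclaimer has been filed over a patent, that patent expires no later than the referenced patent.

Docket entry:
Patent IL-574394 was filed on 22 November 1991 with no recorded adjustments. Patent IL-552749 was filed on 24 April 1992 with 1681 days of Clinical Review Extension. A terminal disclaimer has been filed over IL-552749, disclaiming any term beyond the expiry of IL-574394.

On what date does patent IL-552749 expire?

Natural term of IL-552749:
  Base: filing + 23 years → 24 April 2015.
  Clinical Review Extension: +1681 days → 30 November 2019.
Expiry of referenced patent IL-574394:
  Base: filing + 23 years → 22 November 2014.
Terminal disclaimer: IL-552749 expires on the earlier of 30 November 2019 and 22 November 2014.

November 22, 2014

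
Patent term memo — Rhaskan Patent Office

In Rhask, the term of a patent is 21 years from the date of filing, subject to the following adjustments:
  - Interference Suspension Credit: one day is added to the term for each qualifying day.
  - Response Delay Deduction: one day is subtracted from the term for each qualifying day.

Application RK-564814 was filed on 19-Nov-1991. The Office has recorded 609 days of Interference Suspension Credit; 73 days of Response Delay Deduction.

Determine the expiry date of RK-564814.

May 9, 2014

Base term: filing date + 21 years → 19 November 2012.
Interference Suspension Credit: +609 days → 21 July 2014.
Response Delay Deduction: −73 days → 9 May 2014.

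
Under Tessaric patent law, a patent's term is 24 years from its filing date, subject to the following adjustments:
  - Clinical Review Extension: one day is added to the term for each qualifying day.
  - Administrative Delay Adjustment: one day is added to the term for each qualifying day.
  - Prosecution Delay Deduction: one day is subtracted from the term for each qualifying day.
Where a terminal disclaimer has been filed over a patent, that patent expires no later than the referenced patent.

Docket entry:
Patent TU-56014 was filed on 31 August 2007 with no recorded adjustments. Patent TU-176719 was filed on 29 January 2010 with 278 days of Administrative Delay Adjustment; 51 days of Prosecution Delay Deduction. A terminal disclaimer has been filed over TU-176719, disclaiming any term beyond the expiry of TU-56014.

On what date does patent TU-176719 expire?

2031-08-31

Natural term of TU-176719:
  Base: filing + 24 years → 29 January 2034.
  Administrative Delay Adjustment: +278 days → 3 November 2034.
  Prosecution Delay Deduction: −51 days → 13 September 2034.
Expiry of referenced patent TU-56014:
  Base: filing + 24 years → 31 August 2031.
Terminal disclaimer: TU-176719 expires on the earlier of 13 September 2034 and 31 August 2031.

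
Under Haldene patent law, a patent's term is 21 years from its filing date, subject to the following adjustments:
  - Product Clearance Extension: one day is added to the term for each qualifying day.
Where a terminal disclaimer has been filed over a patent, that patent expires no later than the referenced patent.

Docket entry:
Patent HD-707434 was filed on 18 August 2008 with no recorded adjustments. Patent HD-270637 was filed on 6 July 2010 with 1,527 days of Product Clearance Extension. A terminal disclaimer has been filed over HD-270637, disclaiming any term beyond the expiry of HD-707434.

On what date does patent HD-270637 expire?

2029-08-18

Natural term of HD-270637:
  Base: filing + 21 years → 6 July 2031.
  Product Clearance Extension: +1527 days → 10 September 2035.
Expiry of referenced patent HD-707434:
  Base: filing + 21 years → 18 August 2029.
Terminal disclaimer: HD-270637 expires on the earlier of 10 September 2035 and 18 August 2029.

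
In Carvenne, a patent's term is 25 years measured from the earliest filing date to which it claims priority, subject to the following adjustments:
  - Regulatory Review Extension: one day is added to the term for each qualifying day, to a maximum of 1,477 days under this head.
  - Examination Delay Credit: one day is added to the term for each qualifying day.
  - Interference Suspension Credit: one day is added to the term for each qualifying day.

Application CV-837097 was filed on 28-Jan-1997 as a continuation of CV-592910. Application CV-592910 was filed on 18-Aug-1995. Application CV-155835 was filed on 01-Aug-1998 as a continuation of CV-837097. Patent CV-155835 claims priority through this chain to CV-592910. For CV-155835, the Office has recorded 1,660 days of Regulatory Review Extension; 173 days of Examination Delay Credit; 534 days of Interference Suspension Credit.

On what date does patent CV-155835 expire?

Earliest priority filing: 18 August 1995.
Base term: 18 August 1995 + 25 years → 18 August 2020.
Regulatory Review Extension: 1660 days claimed exceeds the 1477-day cap, so +1477 days → 3 September 2024.
Examination Delay Credit: +173 days → 23 February 2025.
Interference Suspension Credit: +534 days → 11 August 2026.

August 11, 2026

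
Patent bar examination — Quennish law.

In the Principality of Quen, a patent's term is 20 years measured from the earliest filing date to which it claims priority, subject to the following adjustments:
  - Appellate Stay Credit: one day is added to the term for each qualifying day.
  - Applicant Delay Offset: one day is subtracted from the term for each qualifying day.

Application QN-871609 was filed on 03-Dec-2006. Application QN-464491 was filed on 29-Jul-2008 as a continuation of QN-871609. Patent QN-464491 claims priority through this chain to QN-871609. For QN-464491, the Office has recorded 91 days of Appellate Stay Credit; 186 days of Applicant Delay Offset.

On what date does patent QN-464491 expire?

2026-08-30

Earliest priority filing: 3 December 2006.
Base term: 3 December 2006 + 20 years → 3 December 2026.
Appellate Stay Credit: +91 days → 4 March 2027.
Applicant Delay Offset: −186 days → 30 August 2026.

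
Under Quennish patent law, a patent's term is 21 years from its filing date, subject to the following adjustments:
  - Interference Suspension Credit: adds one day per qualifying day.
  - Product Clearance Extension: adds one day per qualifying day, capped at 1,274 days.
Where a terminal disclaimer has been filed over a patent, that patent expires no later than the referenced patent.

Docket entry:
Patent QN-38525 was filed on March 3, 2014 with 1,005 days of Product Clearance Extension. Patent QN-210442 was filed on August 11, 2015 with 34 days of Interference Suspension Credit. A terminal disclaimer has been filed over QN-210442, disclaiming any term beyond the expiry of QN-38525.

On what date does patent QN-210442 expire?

Natural term of QN-210442:
  Base: filing + 21 years → 11 August 2036.
  Interference Suspension Credit: +34 days → 14 September 2036.
Expiry of referenced patent QN-38525:
  Base: filing + 21 years → 3 March 2035.
  Product Clearance Extension: 1005 days (within the 1274-day cap) → +1005 days → 2 December 2037.
Terminal disclaimer: QN-210442 expires on the earlier of 14 September 2036 and 2 December 2037.

September 14, 2036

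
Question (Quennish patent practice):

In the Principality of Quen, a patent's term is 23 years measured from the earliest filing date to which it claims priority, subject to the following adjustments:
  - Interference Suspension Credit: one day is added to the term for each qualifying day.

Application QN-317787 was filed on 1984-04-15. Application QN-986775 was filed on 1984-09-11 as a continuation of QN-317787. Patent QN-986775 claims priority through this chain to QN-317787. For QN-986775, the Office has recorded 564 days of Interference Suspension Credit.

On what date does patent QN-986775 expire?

2008-10-30

Earliest priority filing: 15 April 1984.
Base term: 15 April 1984 + 23 years → 15 April 2007.
Interference Suspension Credit: +564 days → 30 October 2008.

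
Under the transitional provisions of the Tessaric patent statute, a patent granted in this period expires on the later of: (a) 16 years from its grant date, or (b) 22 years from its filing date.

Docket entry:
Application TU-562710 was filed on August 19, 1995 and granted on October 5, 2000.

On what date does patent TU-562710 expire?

August 19, 2017

(a) grant + 16 years → 5 October 2016.
(b) filing + 22 years → 19 August 2017.
Later of the two: 19 August 2017.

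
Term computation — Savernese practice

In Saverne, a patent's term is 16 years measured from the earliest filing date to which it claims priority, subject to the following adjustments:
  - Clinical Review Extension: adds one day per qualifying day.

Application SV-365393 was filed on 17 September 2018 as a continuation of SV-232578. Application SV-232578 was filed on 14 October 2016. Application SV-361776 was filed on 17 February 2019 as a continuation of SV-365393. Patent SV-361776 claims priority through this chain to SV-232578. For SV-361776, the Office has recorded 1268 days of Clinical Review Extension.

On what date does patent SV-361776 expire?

Earliest priority filing: 14 October 2016.
Base term: 14 October 2016 + 16 years → 14 October 2032.
Clinical Review Extension: +1268 days → 4 April 2036.

2036-04-04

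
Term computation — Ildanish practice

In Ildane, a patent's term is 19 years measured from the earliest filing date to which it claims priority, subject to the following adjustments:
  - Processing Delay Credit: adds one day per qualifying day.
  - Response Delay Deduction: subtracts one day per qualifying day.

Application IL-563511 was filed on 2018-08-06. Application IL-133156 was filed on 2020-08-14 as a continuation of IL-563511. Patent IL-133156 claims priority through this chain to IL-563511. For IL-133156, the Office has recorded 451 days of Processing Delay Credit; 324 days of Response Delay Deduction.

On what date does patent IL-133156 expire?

Earliest priority filing: 6 August 2018.
Base term: 6 August 2018 + 19 years → 6 August 2037.
Processing Delay Credit: +451 days → 31 October 2038.
Response Delay Deduction: −324 days → 11 December 2037.

December 11, 2037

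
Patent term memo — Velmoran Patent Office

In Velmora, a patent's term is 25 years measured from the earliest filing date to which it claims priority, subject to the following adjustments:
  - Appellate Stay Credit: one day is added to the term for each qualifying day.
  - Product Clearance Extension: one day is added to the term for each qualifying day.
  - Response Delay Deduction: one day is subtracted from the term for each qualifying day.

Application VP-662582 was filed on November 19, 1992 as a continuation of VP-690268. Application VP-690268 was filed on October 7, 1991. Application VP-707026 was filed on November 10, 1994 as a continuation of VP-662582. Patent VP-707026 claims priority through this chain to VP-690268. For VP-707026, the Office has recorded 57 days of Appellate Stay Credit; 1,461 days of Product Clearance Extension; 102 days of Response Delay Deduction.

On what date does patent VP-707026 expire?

Earliest priority filing: 7 October 1991.
Base term: 7 October 1991 + 25 years → 7 October 2016.
Appellate Stay Credit: +57 days → 3 December 2016.
Product Clearance Extension: +1461 days → 3 December 2020.
Response Delay Deduction: −102 days → 23 August 2020.

2020-08-23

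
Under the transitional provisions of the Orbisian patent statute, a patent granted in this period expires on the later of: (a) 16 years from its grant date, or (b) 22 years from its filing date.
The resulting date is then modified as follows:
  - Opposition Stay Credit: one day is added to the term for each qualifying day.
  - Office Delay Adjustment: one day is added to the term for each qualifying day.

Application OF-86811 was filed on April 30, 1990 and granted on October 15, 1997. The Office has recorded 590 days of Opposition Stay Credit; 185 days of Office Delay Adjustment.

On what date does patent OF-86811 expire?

November 29, 2015

(a) grant + 16 years → 15 October 2013.
(b) filing + 22 years → 30 April 2012.
Later of the two: 15 October 2013.
Opposition Stay Credit: +590 days → 28 May 2015.
Office Delay Adjustment: +185 days → 29 November 2015.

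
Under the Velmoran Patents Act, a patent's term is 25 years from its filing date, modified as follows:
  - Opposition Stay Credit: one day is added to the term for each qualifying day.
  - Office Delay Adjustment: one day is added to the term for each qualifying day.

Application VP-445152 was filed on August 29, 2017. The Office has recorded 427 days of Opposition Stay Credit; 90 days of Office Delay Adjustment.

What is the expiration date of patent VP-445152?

Base term: filing date + 25 years → 29 August 2042.
Opposition Stay Credit: +427 days → 30 October 2043.
Office Delay Adjustment: +90 days → 28 January 2044.

2044-01-28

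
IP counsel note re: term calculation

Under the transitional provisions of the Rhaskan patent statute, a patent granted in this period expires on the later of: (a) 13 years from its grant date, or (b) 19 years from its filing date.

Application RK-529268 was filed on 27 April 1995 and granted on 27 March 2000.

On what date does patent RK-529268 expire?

(a) grant + 13 years → 27 March 2013.
(b) filing + 19 years → 27 April 2014.
Later of the two: 27 April 2014.

April 27, 2014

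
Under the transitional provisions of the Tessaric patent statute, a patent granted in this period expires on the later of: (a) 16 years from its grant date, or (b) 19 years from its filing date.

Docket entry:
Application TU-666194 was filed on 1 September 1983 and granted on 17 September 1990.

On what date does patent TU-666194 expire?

September 17, 2006

(a) grant + 16 years → 17 September 2006.
(b) filing + 19 years → 1 September 2002.
Later of the two: 17 September 2006.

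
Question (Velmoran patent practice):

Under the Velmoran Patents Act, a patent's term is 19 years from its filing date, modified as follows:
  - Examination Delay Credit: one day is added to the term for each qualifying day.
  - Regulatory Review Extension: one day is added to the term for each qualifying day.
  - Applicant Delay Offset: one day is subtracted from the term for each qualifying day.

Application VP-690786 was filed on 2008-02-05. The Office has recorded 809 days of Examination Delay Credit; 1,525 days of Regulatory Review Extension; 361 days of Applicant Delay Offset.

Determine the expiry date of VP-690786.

Base term: filing date + 19 years → 5 February 2027.
Examination Delay Credit: +809 days → 24 April 2029.
Regulatory Review Extension: +1525 days → 27 June 2033.
Applicant Delay Offset: −361 days → 1 July 2032.

2032-07-01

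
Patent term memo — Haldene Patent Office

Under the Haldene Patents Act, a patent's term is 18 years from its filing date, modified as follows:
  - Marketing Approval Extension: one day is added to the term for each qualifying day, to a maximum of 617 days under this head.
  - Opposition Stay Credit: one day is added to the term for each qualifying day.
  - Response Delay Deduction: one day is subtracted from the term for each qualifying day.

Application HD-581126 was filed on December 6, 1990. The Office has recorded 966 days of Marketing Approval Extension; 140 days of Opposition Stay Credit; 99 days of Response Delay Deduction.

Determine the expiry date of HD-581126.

Base term: filing date + 18 years → 6 December 2008.
Marketing Approval Extension: 966 days claimed exceeds the 617-day cap, so +617 days → 15 August 2010.
Opposition Stay Credit: +140 days → 2 January 2011.
Response Delay Deduction: −99 days → 25 September 2010.

September 25, 2010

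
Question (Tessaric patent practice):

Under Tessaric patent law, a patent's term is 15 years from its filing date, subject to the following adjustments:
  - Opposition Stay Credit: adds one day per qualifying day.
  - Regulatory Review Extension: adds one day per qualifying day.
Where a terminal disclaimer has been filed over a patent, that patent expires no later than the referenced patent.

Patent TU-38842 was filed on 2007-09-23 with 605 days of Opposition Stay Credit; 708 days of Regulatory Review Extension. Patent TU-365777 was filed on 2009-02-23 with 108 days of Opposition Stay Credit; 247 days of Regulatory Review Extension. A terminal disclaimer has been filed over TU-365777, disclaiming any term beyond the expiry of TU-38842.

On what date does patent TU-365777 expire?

Natural term of TU-365777:
  Base: filing + 15 years → 23 February 2024.
  Opposition Stay Credit: +108 days → 10 June 2024.
  Regulatory Review Extension: +247 days → 12 February 2025.
Expiry of referenced patent TU-38842:
  Base: filing + 15 years → 23 September 2022.
  Opposition Stay Credit: +605 days → 20 May 2024.
  Regulatory Review Extension: +708 days → 28 April 2026.
Terminal disclaimer: TU-365777 expires on the earlier of 12 February 2025 and 28 April 2026.

February 12, 2025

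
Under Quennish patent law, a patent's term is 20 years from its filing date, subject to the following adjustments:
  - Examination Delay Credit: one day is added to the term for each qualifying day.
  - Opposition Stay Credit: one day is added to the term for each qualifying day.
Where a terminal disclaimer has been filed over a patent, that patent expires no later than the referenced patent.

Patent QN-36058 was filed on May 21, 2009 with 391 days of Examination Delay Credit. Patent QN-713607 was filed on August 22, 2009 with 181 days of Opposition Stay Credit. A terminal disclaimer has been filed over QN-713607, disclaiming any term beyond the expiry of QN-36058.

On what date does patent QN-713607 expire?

2030-02-19

Natural term of QN-713607:
  Base: filing + 20 years → 22 August 2029.
  Opposition Stay Credit: +181 days → 19 February 2030.
Expiry of referenced patent QN-36058:
  Base: filing + 20 years → 21 May 2029.
  Examination Delay Credit: +391 days → 16 June 2030.
Terminal disclaimer: QN-713607 expires on the earlier of 19 February 2030 and 16 June 2030.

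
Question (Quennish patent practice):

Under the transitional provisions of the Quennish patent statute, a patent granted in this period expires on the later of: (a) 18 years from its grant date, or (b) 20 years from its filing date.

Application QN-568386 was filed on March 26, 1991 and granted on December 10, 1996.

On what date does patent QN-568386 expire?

December 10, 2014

(a) grant + 18 years → 10 December 2014.
(b) filing + 20 years → 26 March 2011.
Later of the two: 10 December 2014.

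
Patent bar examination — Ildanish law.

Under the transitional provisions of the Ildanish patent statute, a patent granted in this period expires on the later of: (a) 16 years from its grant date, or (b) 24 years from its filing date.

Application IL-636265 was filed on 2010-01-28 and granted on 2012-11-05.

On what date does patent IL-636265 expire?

2034-01-28

(a) grant + 16 years → 5 November 2028.
(b) filing + 24 years → 28 January 2034.
Later of the two: 28 January 2034.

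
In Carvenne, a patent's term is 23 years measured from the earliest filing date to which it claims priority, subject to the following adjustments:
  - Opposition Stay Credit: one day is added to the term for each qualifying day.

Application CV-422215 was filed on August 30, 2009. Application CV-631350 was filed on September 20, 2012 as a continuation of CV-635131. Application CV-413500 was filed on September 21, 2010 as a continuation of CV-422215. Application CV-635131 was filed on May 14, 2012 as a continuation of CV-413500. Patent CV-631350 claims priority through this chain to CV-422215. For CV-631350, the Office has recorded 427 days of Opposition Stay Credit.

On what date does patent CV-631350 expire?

Earliest priority filing: 30 August 2009.
Base term: 30 August 2009 + 23 years → 30 August 2032.
Opposition Stay Credit: +427 days → 31 October 2033.

2033-10-31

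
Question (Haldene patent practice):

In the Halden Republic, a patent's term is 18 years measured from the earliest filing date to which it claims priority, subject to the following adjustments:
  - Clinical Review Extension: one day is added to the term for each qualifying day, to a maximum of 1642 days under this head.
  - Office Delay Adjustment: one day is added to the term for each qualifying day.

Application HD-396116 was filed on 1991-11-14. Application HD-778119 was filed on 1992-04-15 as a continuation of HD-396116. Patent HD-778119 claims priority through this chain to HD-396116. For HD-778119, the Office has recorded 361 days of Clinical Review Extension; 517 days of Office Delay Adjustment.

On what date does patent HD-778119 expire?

Earliest priority filing: 14 November 1991.
Base term: 14 November 1991 + 18 years → 14 November 2009.
Clinical Review Extension: 361 days (within the 1642-day cap) → +361 days → 10 November 2010.
Office Delay Adjustment: +517 days → 10 April 2012.

April 10, 2012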